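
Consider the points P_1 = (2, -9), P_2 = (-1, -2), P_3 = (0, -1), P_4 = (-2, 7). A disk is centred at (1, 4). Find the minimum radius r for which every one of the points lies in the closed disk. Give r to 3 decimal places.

13.038

The required radius is the distance from (1, 4) to the farthest point.
Squared distances: 170, 40, 26, 18.
Maximum is 170, attained at P_1.
r = √170 ≈ 13.038.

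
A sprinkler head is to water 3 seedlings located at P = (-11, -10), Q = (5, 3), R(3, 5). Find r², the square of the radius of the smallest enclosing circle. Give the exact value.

Side lengths²: PQ² = 425, PR² = 421, QR² = 8.
Since PQ² = 425 < 421 + 8 = 429, the triangle is acute, so the smallest enclosing circle is the circumcircle.
Circumcentre = (-187/58, -187/58), r² = 178925/1682.

178925/1682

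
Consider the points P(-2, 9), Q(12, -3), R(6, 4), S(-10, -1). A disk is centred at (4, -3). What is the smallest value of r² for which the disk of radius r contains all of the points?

The required radius is the distance from (4, -3) to the farthest point.
Squared distances: 180, 64, 53, 200.
Maximum is 200, attained at S.

200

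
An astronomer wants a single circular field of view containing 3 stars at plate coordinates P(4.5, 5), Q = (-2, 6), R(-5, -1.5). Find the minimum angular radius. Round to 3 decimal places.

Side lengths²: PQ² = 43.25, PR² = 132.5, QR² = 65.25.
Since PR² = 132.5 ≥ 65.25 + 43.25 = 108.5, the angle opposite PR is not acute, so the smallest enclosing circle has PR as diameter.
Centre = midpoint of PR = (-0.25, 1.75), r² = 132.5/4 = 33.125.
r = √(33.125) ≈ 5.755.

5.755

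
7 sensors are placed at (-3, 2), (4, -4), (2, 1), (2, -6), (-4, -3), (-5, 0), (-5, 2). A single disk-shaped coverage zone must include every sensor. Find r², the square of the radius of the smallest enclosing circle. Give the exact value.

The minimum enclosing circle of a finite set is fixed by two of the points (as a diameter) or three (as a circumcircle).
The minimum enclosing circle is determined by three boundary points: (4, -4), (2, -6), (-5, 2).
Their circumcentre is (-0.7, -1.3) with r² = 29.38.
The farthest remaining point (-5, 0) is at distance² 20.18 ≤ 29.38.

29.38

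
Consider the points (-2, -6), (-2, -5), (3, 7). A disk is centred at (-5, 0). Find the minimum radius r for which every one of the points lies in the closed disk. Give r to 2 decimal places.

10.63

The required radius is the distance from (-5, 0) to the farthest point.
Squared distances: 45, 34, 113.
Maximum is 113, attained at (3, 7).
r = √113 ≈ 10.63.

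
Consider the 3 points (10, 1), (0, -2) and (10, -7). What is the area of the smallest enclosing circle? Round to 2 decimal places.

107.01

Call the three points A, B, C in the order given.
Side lengths²: AB² = 109, AC² = 64, BC² = 125.
Since BC² = 125 < 109 + 64 = 173, the triangle is acute, so the smallest enclosing circle is the circumcircle.
Circumcentre = (5.75, -3), r² = 34.0625.
Area = π·r² = π·34.0625 ≈ 107.01.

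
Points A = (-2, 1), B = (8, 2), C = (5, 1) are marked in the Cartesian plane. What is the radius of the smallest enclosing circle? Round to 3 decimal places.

5.025

Side lengths²: AB² = 101, AC² = 49, BC² = 10.
Since AB² = 101 ≥ 49 + 10 = 59, the angle opposite AB is not acute, so the smallest enclosing circle has AB as diameter.
Centre = midpoint of AB = (3, 1.5), r² = 101/4 = 25.25.
r = √(25.25) ≈ 5.025.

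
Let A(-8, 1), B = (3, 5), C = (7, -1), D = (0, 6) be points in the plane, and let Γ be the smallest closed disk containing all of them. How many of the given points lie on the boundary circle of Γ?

The minimum enclosing circle of a finite set is fixed by two of the points (as a diameter) or three (as a circumcircle).
The farthest pair is A–C with squared distance 229. The circle on this segment as diameter has centre (-0.5, 0) and r² = 229/4 = 57.25.
Check B: distance² to centre = 37.25 ≤ 57.25, so it lies inside.
All remaining points lie in this disk, and no smaller disk contains both endpoints, so this is the minimum enclosing circle.
The points at distance exactly r from the centre are A, C — 2 points.

2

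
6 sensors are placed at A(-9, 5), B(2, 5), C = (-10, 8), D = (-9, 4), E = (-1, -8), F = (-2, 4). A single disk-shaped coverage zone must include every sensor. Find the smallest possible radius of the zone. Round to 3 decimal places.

A smallest enclosing disk is always determined by at most three of the input points on its boundary.
The farthest pair is C–E with squared distance 337. The circle on this segment as diameter has centre (-5.5, 0) and r² = 337/4 = 84.25.
Check A: distance² to centre = 37.25 ≤ 84.25, so it lies inside.
All remaining points lie in this disk, and no smaller disk contains both endpoints, so this is the minimum enclosing circle.
r = √(84.25) ≈ 9.179.

9.179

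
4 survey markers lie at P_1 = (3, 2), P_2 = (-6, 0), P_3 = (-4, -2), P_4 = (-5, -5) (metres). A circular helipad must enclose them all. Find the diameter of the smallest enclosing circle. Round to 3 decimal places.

10.630

The minimum enclosing circle of a finite set is fixed by two of the points (as a diameter) or three (as a circumcircle).
The farthest pair is P_1–P_4 with squared distance 113. The circle on this segment as diameter has centre (-1, -1.5) and r² = 113/4 = 28.25.
Check P_2: distance² to centre = 27.25 ≤ 28.25, so it lies inside.
All remaining points lie in this disk, and no smaller disk contains both endpoints, so this is the minimum enclosing circle.
Diameter = 2r = 2√(28.25) ≈ 10.630.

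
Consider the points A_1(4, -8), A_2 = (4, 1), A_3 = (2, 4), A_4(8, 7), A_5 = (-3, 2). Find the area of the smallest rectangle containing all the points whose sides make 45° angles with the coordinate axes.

161.5

In coordinates u = x + y, v = x − y the rectangle is axis-aligned; the map (x,y)→(u,v) scales areas by 2.
u-values: -4, 5, 6, 15, -1; range = 15 − (-4) = 19.
v-values: 12, 3, -2, 1, -5; range = 12 − (-5) = 17.
Area = (19 × 17) / 2 = 161.5.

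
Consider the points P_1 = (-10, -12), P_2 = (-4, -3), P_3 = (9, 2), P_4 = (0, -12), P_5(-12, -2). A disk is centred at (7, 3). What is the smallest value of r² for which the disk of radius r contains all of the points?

514

The required radius is the distance from (7, 3) to the farthest point.
Squared distances: 514, 157, 5, 274, 386.
Maximum is 514, attained at P_1.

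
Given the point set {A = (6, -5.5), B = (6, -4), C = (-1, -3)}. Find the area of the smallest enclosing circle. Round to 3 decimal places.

Side lengths²: AB² = 2.25, AC² = 55.25, BC² = 50.
Since AC² = 55.25 ≥ 50 + 2.25 = 52.25, the angle opposite AC is not acute, so the smallest enclosing circle has AC as diameter.
Centre = midpoint of AC = (2.5, -4.25), r² = 55.25/4 = 13.8125.
Area = π·r² = π·13.8125 ≈ 43.393.

43.393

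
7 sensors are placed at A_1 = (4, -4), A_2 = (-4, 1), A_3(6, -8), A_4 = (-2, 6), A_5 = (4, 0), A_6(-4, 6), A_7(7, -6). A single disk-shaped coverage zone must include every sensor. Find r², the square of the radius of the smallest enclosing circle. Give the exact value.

The minimum enclosing circle of a finite set is fixed by two of the points (as a diameter) or three (as a circumcircle).
The farthest pair is A_3–A_6 with squared distance 296. The circle on this segment as diameter has centre (1, -1) and r² = 296/4 = 74.
Check A_1: distance² to centre = 18 ≤ 74, so it lies inside.
All remaining points lie in this disk, and no smaller disk contains both endpoints, so this is the minimum enclosing circle.

74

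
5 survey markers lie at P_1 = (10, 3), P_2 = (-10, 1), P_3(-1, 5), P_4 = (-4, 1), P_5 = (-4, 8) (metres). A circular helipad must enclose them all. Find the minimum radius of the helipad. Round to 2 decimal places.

10.05

The farthest pair is P_1–P_2 with squared distance 404. The circle on this segment as diameter has centre (0, 2) and r² = 404/4 = 101.
Check P_3: distance² to centre = 10 ≤ 101, so it lies inside.
All remaining points lie in this disk, and no smaller disk contains both endpoints, so this is the minimum enclosing circle.
r = √101 ≈ 10.05.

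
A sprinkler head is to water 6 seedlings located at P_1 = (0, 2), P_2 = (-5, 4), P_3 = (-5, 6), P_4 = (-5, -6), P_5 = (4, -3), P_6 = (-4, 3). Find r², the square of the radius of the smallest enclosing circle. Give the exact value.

The minimum enclosing circle is determined by three boundary points: P_3, P_4, P_5.
Their circumcentre is (-2, 0) with r² = 45.
The farthest remaining point P_2 is at distance² 25 ≤ 45.

45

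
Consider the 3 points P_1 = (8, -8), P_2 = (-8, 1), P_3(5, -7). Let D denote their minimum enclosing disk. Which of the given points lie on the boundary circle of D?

P_1, P_2

Side lengths²: P_1P_2² = 337, P_1P_3² = 10, P_2P_3² = 233.
Since P_1P_2² = 337 ≥ 233 + 10 = 243, the angle opposite P_1P_2 is not acute, so the smallest enclosing circle has P_1P_2 as diameter.
Centre = midpoint of P_1P_2 = (0, -3.5), r² = 337/4 = 84.25.
The points at distance exactly r from the centre are P_1, P_2 — 2 points.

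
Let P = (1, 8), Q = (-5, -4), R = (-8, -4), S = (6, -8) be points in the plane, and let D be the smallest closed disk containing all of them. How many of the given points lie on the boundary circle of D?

The minimum enclosing circle is determined by three boundary points: P, R, S.
Their circumcentre is (15/34, -65/68) with r² = 372325/4624.
The farthest remaining point Q is at distance² 179749/4624 ≤ 372325/4624.
The points at distance exactly r from the centre are P, R, S — 3 points.

3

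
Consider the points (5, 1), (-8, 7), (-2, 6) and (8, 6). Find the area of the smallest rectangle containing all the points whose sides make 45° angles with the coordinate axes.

142.5

In coordinates u = x + y, v = x − y the rectangle is axis-aligned; the map (x,y)→(u,v) scales areas by 2.
u-values: 6, -1, 4, 14; range = 14 − (-1) = 15.
v-values: 4, -15, -8, 2; range = 4 − (-15) = 19.
Area = (15 × 19) / 2 = 142.5.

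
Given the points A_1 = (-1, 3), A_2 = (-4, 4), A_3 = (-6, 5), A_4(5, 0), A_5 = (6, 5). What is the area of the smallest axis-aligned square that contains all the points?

The bounding box has width 12 and height 5.
An axis-aligned square enclosing the set must have side ≥ max(width, height).
So the minimum side is max(12, 5) = 12.
Area = 12² = 144.

144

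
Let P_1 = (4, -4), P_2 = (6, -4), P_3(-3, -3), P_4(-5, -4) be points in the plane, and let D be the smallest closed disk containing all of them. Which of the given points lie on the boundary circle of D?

The minimum enclosing circle of a finite set is fixed by two of the points (as a diameter) or three (as a circumcircle).
The farthest pair is P_2–P_4 with squared distance 121. The circle on this segment as diameter has centre (0.5, -4) and r² = 121/4 = 30.25.
Check P_1: distance² to centre = 12.25 ≤ 30.25, so it lies inside.
All remaining points lie in this disk, and no smaller disk contains both endpoints, so this is the minimum enclosing circle.
The points at distance exactly r from the centre are P_2, P_4 — 2 points.

P_2, P_4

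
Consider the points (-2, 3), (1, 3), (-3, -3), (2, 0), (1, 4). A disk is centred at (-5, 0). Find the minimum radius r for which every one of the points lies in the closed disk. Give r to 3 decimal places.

7.211

The required radius is the distance from (-5, 0) to the farthest point.
Squared distances: 18, 45, 13, 49, 52.
Maximum is 52, attained at (1, 4).
r = √52 ≈ 7.211.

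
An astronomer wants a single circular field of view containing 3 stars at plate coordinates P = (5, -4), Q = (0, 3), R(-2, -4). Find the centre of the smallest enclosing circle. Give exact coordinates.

(1.5, -17/14)

Side lengths²: PQ² = 74, PR² = 49, QR² = 53.
Since PQ² = 74 < 53 + 49 = 102, the triangle is acute, so the smallest enclosing circle is the circumcircle.
Circumcentre = (1.5, -17/14), r² = 1961/98.
Centre = (1.5, -17/14).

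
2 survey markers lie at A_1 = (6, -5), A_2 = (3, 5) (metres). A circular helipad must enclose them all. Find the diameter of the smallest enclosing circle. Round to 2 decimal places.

The smallest circle enclosing two points has them as diameter endpoints.
Centre = midpoint = (4.5, 0); r² = |A_1A_2|²/4 = 109/4 = 27.25.
Diameter = 2r = 2√(27.25) ≈ 10.44.

10.44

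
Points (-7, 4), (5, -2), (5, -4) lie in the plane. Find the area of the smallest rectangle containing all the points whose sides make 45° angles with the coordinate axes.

60

In coordinates u = x + y, v = x − y the rectangle is axis-aligned; the map (x,y)→(u,v) scales areas by 2.
u-values: -3, 3, 1; range = 3 − (-3) = 6.
v-values: -11, 7, 9; range = 9 − (-11) = 20.
Area = (6 × 20) / 2 = 60.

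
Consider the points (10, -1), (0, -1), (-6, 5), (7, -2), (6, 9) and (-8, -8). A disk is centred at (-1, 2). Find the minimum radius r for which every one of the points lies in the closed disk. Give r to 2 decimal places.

The required radius is the distance from (-1, 2) to the farthest point.
Squared distances: 130, 10, 34, 80, 98, 149.
Maximum is 149, attained at (-8, -8).
r = √149 ≈ 12.21.

12.21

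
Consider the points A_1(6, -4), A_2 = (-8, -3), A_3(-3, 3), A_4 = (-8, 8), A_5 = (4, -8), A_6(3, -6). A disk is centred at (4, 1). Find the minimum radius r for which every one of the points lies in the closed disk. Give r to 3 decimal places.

13.892

The required radius is the distance from (4, 1) to the farthest point.
Squared distances: 29, 160, 53, 193, 81, 50.
Maximum is 193, attained at A_4.
r = √193 ≈ 13.892.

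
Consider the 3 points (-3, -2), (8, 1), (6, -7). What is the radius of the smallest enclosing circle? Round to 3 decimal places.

Call the three points A, B, C in the order given.
Side lengths²: AB² = 130, AC² = 106, BC² = 68.
Since AB² = 130 < 106 + 68 = 174, the triangle is acute, so the smallest enclosing circle is the circumcircle.
Circumcentre = (119/41, -81/41), r² = 58565/1681.
r = √(58565/1681) ≈ 5.902.

5.902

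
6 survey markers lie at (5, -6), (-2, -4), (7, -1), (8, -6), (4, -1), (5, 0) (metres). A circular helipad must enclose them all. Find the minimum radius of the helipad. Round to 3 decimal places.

By Welzl's lemma the MEC is supported by two points (diametrically opposite) or three points (on a circumcircle).
The minimum enclosing circle is determined by three boundary points: (-2, -4), (7, -1), (8, -6).
Their circumcentre is (3.125, -4.375) with r² = 26.40625.
The farthest remaining point (5, 0) is at distance² 22.65625 ≤ 26.40625.
r = √(26.40625) ≈ 5.139.

5.139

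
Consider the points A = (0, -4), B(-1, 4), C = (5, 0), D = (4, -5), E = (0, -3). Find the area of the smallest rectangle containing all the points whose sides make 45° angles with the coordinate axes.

63

In coordinates u = x + y, v = x − y the rectangle is axis-aligned; the map (x,y)→(u,v) scales areas by 2.
u-values: -4, 3, 5, -1, -3; range = 5 − (-4) = 9.
v-values: 4, -5, 5, 9, 3; range = 9 − (-5) = 14.
Area = (9 × 14) / 2 = 63.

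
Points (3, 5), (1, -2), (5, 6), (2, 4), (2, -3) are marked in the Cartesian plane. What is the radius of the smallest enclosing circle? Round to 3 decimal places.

The minimum enclosing circle of a finite set is fixed by two of the points (as a diameter) or three (as a circumcircle).
The farthest pair is (5, 6)–(2, -3) with squared distance 90. The circle on this segment as diameter has centre (3.5, 1.5) and r² = 90/4 = 22.5.
Check (3, 5): distance² to centre = 12.5 ≤ 22.5, so it lies inside.
All remaining points lie in this disk, and no smaller disk contains both endpoints, so this is the minimum enclosing circle.
r = √(22.5) ≈ 4.743.

4.743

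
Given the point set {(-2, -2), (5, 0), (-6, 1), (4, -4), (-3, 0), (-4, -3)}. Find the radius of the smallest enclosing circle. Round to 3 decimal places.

By Welzl's lemma the MEC is supported by two points (diametrically opposite) or three points (on a circumcircle).
The minimum enclosing circle is determined by three boundary points: (5, 0), (-6, 1), (4, -4).
Their circumcentre is (-11/18, -13/18) with r² = 5185/162.
The farthest remaining point (-4, -3) is at distance² 2701/162 ≤ 5185/162.
r = √(5185/162) ≈ 5.657.

5.657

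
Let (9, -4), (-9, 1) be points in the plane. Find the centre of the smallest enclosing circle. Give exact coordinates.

(0, -1.5)

The smallest circle enclosing two points has them as diameter endpoints.
Centre = midpoint = (0, -1.5); r² = |(9, -4)−(-9, 1)|²/4 = 349/4 = 87.25.
Centre = (0, -1.5).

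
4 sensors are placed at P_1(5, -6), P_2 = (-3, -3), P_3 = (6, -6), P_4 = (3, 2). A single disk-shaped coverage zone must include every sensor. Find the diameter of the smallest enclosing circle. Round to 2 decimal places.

The minimum enclosing circle of a finite set is fixed by two of the points (as a diameter) or three (as a circumcircle).
The minimum enclosing circle is determined by three boundary points: P_2, P_3, P_4.
Their circumcentre is (85/42, -41/14) with r² = 22265/882.
The farthest remaining point P_1 is at distance² 16133/882 ≤ 22265/882.
Diameter = 2r = 2√(22265/882) ≈ 10.05.

10.05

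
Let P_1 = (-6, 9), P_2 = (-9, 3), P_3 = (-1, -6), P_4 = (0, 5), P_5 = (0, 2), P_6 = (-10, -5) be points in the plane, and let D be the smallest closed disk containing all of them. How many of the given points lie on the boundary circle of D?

The minimum enclosing circle is determined by three boundary points: P_1, P_3, P_6.
Their circumcentre is (-62/13, 14/13) with r² = 10865/169.
The farthest remaining point P_4 is at distance² 6445/169 ≤ 10865/169.
The points at distance exactly r from the centre are P_1, P_3, P_6 — 3 points.

3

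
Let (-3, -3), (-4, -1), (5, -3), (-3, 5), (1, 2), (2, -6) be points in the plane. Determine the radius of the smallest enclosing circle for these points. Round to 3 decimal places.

The farthest pair is (-3, 5)–(2, -6) with squared distance 146. The circle on this segment as diameter has centre (-0.5, -0.5) and r² = 146/4 = 36.5.
Check (-3, -3): distance² to centre = 12.5 ≤ 36.5, so it lies inside.
All remaining points lie in this disk, and no smaller disk contains both endpoints, so this is the minimum enclosing circle.
r = √(36.5) ≈ 6.042.

6.042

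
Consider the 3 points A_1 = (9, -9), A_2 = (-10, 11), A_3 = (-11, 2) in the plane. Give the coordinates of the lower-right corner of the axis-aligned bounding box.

x-range [-11, 9], y-range [-9, 11].
The lower-right corner is (9, -9).

(9, -9)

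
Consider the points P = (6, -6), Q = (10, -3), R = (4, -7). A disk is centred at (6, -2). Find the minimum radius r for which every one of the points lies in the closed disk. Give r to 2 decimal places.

The required radius is the distance from (6, -2) to the farthest point.
Squared distances: 16, 17, 29.
Maximum is 29, attained at R.
r = √29 ≈ 5.39.

5.39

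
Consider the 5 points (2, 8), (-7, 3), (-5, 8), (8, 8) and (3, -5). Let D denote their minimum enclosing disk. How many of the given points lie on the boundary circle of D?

By Welzl's lemma the MEC is supported by two points (diametrically opposite) or three points (on a circumcircle).
The minimum enclosing circle is determined by three boundary points: (-7, 3), (8, 8), (3, -5).
Their circumcentre is (22/17, 53/17) with r² = 19885/289.
The farthest remaining point (-5, 8) is at distance² 18338/289 ≤ 19885/289.
The points at distance exactly r from the centre are (-7, 3), (8, 8), (3, -5) — 3 points.

3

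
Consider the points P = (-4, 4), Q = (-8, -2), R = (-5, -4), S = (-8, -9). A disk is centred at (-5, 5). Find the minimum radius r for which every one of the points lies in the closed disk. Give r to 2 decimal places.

14.32

The required radius is the distance from (-5, 5) to the farthest point.
Squared distances: 2, 58, 81, 205.
Maximum is 205, attained at S.
r = √205 ≈ 14.32.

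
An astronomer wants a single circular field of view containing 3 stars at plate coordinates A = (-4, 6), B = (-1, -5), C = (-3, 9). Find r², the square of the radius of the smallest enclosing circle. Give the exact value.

50

Side lengths²: AB² = 130, AC² = 10, BC² = 200.
Since BC² = 200 ≥ 130 + 10 = 140, the angle opposite BC is not acute, so the smallest enclosing circle has BC as diameter.
Centre = midpoint of BC = (-2, 2), r² = 200/4 = 50.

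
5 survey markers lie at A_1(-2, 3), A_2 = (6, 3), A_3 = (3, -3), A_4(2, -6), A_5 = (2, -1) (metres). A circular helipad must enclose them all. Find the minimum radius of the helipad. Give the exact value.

The minimum enclosing circle is determined by three boundary points: A_1, A_2, A_4.
Their circumcentre is (2, -11/18) with r² = 9409/324.
The farthest remaining point A_3 is at distance² 2173/324 ≤ 9409/324.
r = √(9409/324) = 97/18.

97/18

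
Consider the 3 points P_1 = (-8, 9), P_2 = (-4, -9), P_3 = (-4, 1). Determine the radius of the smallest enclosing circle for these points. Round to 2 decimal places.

Side lengths²: P_1P_2² = 340, P_1P_3² = 80, P_2P_3² = 100.
Since P_1P_2² = 340 ≥ 100 + 80 = 180, the angle opposite P_1P_2 is not acute, so the smallest enclosing circle has P_1P_2 as diameter.
Centre = midpoint of P_1P_2 = (-6, 0), r² = 340/4 = 85.
r = √85 ≈ 9.22.

9.22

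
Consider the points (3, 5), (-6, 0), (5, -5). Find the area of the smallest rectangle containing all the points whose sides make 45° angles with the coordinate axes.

112

In coordinates u = x + y, v = x − y the rectangle is axis-aligned; the map (x,y)→(u,v) scales areas by 2.
u-values: 8, -6, 0; range = 8 − (-6) = 14.
v-values: -2, -6, 10; range = 10 − (-6) = 16.
Area = (14 × 16) / 2 = 112.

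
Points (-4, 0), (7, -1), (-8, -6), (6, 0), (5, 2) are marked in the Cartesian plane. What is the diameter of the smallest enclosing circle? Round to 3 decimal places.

15.811

A smallest enclosing disk is always determined by at most three of the input points on its boundary.
The farthest pair is (7, -1)–(-8, -6) with squared distance 250. The circle on this segment as diameter has centre (-0.5, -3.5) and r² = 250/4 = 62.5.
Check (-4, 0): distance² to centre = 24.5 ≤ 62.5, so it lies inside.
All remaining points lie in this disk, and no smaller disk contains both endpoints, so this is the minimum enclosing circle.
Diameter = 2r = 2√(62.5) ≈ 15.811.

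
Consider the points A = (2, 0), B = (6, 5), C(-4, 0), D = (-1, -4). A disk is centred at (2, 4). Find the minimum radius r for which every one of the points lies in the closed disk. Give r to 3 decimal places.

The required radius is the distance from (2, 4) to the farthest point.
Squared distances: 16, 17, 52, 73.
Maximum is 73, attained at D.
r = √73 ≈ 8.544.

8.544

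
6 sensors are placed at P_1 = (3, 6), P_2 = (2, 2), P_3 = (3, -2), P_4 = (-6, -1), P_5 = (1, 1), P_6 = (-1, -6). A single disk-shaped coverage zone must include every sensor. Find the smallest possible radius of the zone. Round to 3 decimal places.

A smallest enclosing disk is always determined by at most three of the input points on its boundary.
The minimum enclosing circle is determined by three boundary points: P_1, P_4, P_6.
Their circumcentre is (0.25, 0.25) with r² = 40.625.
The farthest remaining point P_3 is at distance² 12.625 ≤ 40.625.
r = √(40.625) ≈ 6.374.

6.374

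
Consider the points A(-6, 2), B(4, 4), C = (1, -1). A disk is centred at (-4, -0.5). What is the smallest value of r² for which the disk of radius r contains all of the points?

84.25

The required radius is the distance from (-4, -0.5) to the farthest point.
Squared distances: 10.25, 84.25, 25.25.
Maximum is 84.25, attained at B.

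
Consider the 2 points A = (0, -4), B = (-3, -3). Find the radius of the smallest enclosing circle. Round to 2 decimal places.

The smallest circle enclosing two points has them as diameter endpoints.
Centre = midpoint = (-1.5, -3.5); r² = |AB|²/4 = 10/4 = 2.5.
r = √(2.5) ≈ 1.58.

1.58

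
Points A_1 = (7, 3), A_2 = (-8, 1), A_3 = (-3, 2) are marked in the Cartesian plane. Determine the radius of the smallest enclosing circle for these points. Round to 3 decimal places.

Side lengths²: A_1A_2² = 229, A_1A_3² = 101, A_2A_3² = 26.
Since A_1A_2² = 229 ≥ 101 + 26 = 127, the angle opposite A_1A_2 is not acute, so the smallest enclosing circle has A_1A_2 as diameter.
Centre = midpoint of A_1A_2 = (-0.5, 2), r² = 229/4 = 57.25.
r = √(57.25) ≈ 7.566.

7.566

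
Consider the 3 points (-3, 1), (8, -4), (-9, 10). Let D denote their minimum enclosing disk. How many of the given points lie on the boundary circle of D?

Call the three points A, B, C in the order given.
Side lengths²: AB² = 146, AC² = 117, BC² = 485.
Since BC² = 485 ≥ 146 + 117 = 263, the angle opposite BC is not acute, so the smallest enclosing circle has BC as diameter.
Centre = midpoint of BC = (-0.5, 3), r² = 485/4 = 121.25.
The points at distance exactly r from the centre are (8, -4), (-9, 10) — 2 points.

2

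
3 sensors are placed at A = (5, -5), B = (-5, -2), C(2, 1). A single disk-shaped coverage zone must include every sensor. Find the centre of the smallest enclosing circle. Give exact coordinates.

Side lengths²: AB² = 109, AC² = 45, BC² = 58.
Since AB² = 109 ≥ 58 + 45 = 103, the angle opposite AB is not acute, so the smallest enclosing circle has AB as diameter.
Centre = midpoint of AB = (0, -3.5), r² = 109/4 = 27.25.
Centre = (0, -3.5).

(0, -3.5)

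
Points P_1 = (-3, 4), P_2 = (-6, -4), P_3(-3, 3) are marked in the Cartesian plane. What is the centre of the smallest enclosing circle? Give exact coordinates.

(-4.5, 0)

Side lengths²: P_1P_2² = 73, P_1P_3² = 1, P_2P_3² = 58.
Since P_1P_2² = 73 ≥ 58 + 1 = 59, the angle opposite P_1P_2 is not acute, so the smallest enclosing circle has P_1P_2 as diameter.
Centre = midpoint of P_1P_2 = (-4.5, 0), r² = 73/4 = 18.25.
Centre = (-4.5, 0).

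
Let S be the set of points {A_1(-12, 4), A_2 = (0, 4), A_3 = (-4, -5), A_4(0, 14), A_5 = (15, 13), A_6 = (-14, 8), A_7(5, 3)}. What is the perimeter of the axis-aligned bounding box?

96

Width = max x − min x = 15 − (-14) = 29.
Height = max y − min y = 14 − (-5) = 19.
Perimeter = 2(29 + 19) = 96.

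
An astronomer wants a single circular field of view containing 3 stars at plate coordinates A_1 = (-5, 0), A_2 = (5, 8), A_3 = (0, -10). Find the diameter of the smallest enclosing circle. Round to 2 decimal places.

18.68

Side lengths²: A_1A_2² = 164, A_1A_3² = 125, A_2A_3² = 349.
Since A_2A_3² = 349 ≥ 164 + 125 = 289, the angle opposite A_2A_3 is not acute, so the smallest enclosing circle has A_2A_3 as diameter.
Centre = midpoint of A_2A_3 = (2.5, -1), r² = 349/4 = 87.25.
Diameter = 2r = 2√(87.25) ≈ 18.68.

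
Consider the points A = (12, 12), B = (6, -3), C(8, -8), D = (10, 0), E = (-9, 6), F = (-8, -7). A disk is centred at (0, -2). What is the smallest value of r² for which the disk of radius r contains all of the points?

340

The required radius is the distance from (0, -2) to the farthest point.
Squared distances: 340, 37, 100, 104, 145, 89.
Maximum is 340, attained at A.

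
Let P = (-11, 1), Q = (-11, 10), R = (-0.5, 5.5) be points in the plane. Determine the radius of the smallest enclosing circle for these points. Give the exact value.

87/14

Side lengths²: PQ² = 81, PR² = 130.5, QR² = 130.5.
Since QR² = 130.5 < 130.5 + 81 = 211.5, the triangle is acute, so the smallest enclosing circle is the circumcircle.
Circumcentre = (-47/7, 5.5), r² = 7569/196.
r = √(7569/196) = 87/14.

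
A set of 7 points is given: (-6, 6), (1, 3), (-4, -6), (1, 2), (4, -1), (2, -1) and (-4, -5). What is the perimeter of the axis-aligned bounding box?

44

Width = max x − min x = 4 − (-6) = 10.
Height = max y − min y = 6 − (-6) = 12.
Perimeter = 2(10 + 12) = 44.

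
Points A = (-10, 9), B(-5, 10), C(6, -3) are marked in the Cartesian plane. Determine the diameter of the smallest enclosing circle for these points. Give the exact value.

Side lengths²: AB² = 26, AC² = 400, BC² = 290.
Since AC² = 400 ≥ 290 + 26 = 316, the angle opposite AC is not acute, so the smallest enclosing circle has AC as diameter.
Centre = midpoint of AC = (-2, 3), r² = 400/4 = 100.
Diameter = 2r = 2√100 = 20.

20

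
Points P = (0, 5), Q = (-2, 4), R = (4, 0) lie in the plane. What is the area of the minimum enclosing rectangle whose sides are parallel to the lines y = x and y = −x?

In coordinates u = x + y, v = x − y the rectangle is axis-aligned; the map (x,y)→(u,v) scales areas by 2.
u-values: 5, 2, 4; range = 5 − 2 = 3.
v-values: -5, -6, 4; range = 4 − (-6) = 10.
Area = (3 × 10) / 2 = 15.

15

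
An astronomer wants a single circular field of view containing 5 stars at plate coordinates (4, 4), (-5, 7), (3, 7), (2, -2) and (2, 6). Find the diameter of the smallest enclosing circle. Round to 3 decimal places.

11.472

The minimum enclosing circle is determined by three boundary points: (-5, 7), (3, 7), (2, -2).
Their circumcentre is (-1, 26/9) with r² = 2665/81.
The farthest remaining point (4, 4) is at distance² 2125/81 ≤ 2665/81.
Diameter = 2r = 2√(2665/81) ≈ 11.472.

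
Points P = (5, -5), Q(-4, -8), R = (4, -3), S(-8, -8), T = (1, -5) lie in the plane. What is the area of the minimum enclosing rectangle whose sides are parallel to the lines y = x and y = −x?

85

In coordinates u = x + y, v = x − y the rectangle is axis-aligned; the map (x,y)→(u,v) scales areas by 2.
u-values: 0, -12, 1, -16, -4; range = 1 − (-16) = 17.
v-values: 10, 4, 7, 0, 6; range = 10 − 0 = 10.
Area = (17 × 10) / 2 = 85.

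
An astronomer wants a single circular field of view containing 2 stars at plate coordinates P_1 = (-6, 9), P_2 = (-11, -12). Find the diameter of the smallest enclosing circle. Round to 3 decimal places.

The smallest circle enclosing two points has them as diameter endpoints.
Centre = midpoint = (-8.5, -1.5); r² = |P_1P_2|²/4 = 466/4 = 116.5.
Diameter = 2r = 2√(116.5) ≈ 21.587.

21.587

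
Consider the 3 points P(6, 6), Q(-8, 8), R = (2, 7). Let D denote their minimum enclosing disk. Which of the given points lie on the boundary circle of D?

P, Q

Side lengths²: PQ² = 200, PR² = 17, QR² = 101.
Since PQ² = 200 ≥ 101 + 17 = 118, the angle opposite PQ is not acute, so the smallest enclosing circle has PQ as diameter.
Centre = midpoint of PQ = (-1, 7), r² = 200/4 = 50.
The points at distance exactly r from the centre are P, Q — 2 points.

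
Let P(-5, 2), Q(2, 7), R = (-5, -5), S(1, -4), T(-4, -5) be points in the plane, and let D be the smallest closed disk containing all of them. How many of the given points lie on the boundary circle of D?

2

The farthest pair is Q–R with squared distance 193. The circle on this segment as diameter has centre (-1.5, 1) and r² = 193/4 = 48.25.
Check P: distance² to centre = 13.25 ≤ 48.25, so it lies inside.
All remaining points lie in this disk, and no smaller disk contains both endpoints, so this is the minimum enclosing circle.
The points at distance exactly r from the centre are Q, R — 2 points.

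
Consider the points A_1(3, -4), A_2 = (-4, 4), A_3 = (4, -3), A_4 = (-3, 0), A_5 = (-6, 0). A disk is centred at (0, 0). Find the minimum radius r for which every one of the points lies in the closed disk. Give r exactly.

The required radius is the distance from (0, 0) to the farthest point.
Squared distances: 25, 32, 25, 9, 36.
Maximum is 36, attained at A_5.
r = √36 = 6.

6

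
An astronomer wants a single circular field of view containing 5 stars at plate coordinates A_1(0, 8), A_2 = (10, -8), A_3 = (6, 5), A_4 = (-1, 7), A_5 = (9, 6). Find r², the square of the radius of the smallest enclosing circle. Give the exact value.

The minimum enclosing circle of a finite set is fixed by two of the points (as a diameter) or three (as a circumcircle).
The farthest pair is A_1–A_2 with squared distance 356. The circle on this segment as diameter has centre (5, 0) and r² = 356/4 = 89.
Check A_3: distance² to centre = 26 ≤ 89, so it lies inside.
All remaining points lie in this disk, and no smaller disk contains both endpoints, so this is the minimum enclosing circle.

89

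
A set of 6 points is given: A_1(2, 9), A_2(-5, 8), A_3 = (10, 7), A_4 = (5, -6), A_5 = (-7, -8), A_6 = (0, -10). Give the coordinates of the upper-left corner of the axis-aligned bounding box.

x-range [-7, 10], y-range [-10, 9].
The upper-left corner is (-7, 9).

(-7, 9)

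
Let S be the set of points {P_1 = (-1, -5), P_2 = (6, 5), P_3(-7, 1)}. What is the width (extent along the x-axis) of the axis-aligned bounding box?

max x = 6, min x = -7, so width = 13.

13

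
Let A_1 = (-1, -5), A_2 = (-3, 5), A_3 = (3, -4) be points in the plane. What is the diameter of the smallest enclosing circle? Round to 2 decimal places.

10.83

Side lengths²: A_1A_2² = 104, A_1A_3² = 17, A_2A_3² = 117.
Since A_2A_3² = 117 < 104 + 17 = 121, the triangle is acute, so the smallest enclosing circle is the circumcircle.
Circumcentre = (-3/14, 5/14), r² = 2873/98.
Diameter = 2r = 2√(2873/98) ≈ 10.83.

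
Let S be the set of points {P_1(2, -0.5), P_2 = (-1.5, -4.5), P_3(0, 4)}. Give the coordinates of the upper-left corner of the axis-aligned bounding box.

x-range [-1.5, 2], y-range [-4.5, 4].
The upper-left corner is (-1.5, 4).

(-1.5, 4)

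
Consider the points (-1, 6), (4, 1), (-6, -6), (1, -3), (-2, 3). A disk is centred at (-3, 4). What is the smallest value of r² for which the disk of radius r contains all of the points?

109

The required radius is the distance from (-3, 4) to the farthest point.
Squared distances: 8, 58, 109, 65, 2.
Maximum is 109, attained at (-6, -6).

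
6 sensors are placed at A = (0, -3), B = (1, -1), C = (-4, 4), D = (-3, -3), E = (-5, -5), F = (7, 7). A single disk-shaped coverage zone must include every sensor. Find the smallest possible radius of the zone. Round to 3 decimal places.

The farthest pair is E–F with squared distance 288. The circle on this segment as diameter has centre (1, 1) and r² = 288/4 = 72.
Check A: distance² to centre = 17 ≤ 72, so it lies inside.
All remaining points lie in this disk, and no smaller disk contains both endpoints, so this is the minimum enclosing circle.
r = √72 ≈ 8.485.

8.485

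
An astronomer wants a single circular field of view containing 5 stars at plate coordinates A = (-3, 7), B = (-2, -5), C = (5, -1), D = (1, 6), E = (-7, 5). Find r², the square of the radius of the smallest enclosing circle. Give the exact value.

A smallest enclosing disk is always determined by at most three of the input points on its boundary.
The minimum enclosing circle is determined by three boundary points: B, C, E.
Their circumcentre is (-7/6, 5/3) with r² = 1625/36.
The farthest remaining point A is at distance² 1145/36 ≤ 1625/36.

1625/36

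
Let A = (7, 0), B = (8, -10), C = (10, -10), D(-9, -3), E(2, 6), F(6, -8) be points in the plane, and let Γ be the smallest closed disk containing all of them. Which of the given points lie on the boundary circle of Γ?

The minimum enclosing circle of a finite set is fixed by two of the points (as a diameter) or three (as a circumcircle).
The minimum enclosing circle is determined by three boundary points: C, D, E.
Their circumcentre is (40/31, -135/31) with r² = 103525/961.
The farthest remaining point B is at distance² 73889/961 ≤ 103525/961.
The points at distance exactly r from the centre are C, D, E — 3 points.

C, D, E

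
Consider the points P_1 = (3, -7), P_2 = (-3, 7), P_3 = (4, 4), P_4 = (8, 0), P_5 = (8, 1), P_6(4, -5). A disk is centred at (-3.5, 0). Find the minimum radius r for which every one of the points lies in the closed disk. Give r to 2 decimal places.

11.54

The required radius is the distance from (-3.5, 0) to the farthest point.
Squared distances: 91.25, 49.25, 72.25, 132.25, 133.25, 81.25.
Maximum is 133.25, attained at P_5.
r = √(133.25) ≈ 11.54.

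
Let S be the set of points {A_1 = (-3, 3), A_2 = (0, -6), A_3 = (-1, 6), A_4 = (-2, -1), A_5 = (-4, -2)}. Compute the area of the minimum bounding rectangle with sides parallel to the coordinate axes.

48

x ranges over [-4, 0], width 4.
y ranges over [-6, 6], height 12.
Area = 4 × 12 = 48.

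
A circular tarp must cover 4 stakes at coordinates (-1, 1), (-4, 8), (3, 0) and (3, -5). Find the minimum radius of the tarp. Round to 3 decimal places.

7.382

A smallest enclosing disk is always determined by at most three of the input points on its boundary.
The farthest pair is (-4, 8)–(3, -5) with squared distance 218. The circle on this segment as diameter has centre (-0.5, 1.5) and r² = 218/4 = 54.5.
Check (-1, 1): distance² to centre = 0.5 ≤ 54.5, so it lies inside.
All remaining points lie in this disk, and no smaller disk contains both endpoints, so this is the minimum enclosing circle.
r = √(54.5) ≈ 7.382.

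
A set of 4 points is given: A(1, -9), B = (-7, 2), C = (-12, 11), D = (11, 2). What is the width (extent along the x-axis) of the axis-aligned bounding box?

max x = 11, min x = -12, so width = 23.

23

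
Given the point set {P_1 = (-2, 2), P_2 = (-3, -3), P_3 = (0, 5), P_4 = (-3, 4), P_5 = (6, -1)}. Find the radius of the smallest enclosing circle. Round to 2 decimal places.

5.27

The minimum enclosing circle is determined by three boundary points: P_2, P_4, P_5.
Their circumcentre is (17/18, 0.5) with r² = 4505/162.
The farthest remaining point P_3 is at distance² 3425/162 ≤ 4505/162.
r = √(4505/162) ≈ 5.27.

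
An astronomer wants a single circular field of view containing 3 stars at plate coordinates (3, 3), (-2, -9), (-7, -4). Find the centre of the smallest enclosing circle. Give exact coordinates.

(-19/34, -87/34)

Call the three points A, B, C in the order given.
Side lengths²: AB² = 169, AC² = 149, BC² = 50.
Since AB² = 169 < 149 + 50 = 199, the triangle is acute, so the smallest enclosing circle is the circumcircle.
Circumcentre = (-19/34, -87/34), r² = 25181/578.
Centre = (-19/34, -87/34).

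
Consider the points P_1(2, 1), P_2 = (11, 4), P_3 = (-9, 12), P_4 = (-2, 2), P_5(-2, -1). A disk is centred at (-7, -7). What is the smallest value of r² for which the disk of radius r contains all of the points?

445

The required radius is the distance from (-7, -7) to the farthest point.
Squared distances: 145, 445, 365, 106, 61.
Maximum is 445, attained at P_2.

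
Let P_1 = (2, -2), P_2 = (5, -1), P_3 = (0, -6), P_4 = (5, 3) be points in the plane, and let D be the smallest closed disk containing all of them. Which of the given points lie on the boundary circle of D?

A smallest enclosing disk is always determined by at most three of the input points on its boundary.
The farthest pair is P_3–P_4 with squared distance 106. The circle on this segment as diameter has centre (2.5, -1.5) and r² = 106/4 = 26.5.
Check P_1: distance² to centre = 0.5 ≤ 26.5, so it lies inside.
All remaining points lie in this disk, and no smaller disk contains both endpoints, so this is the minimum enclosing circle.
The points at distance exactly r from the centre are P_3, P_4 — 2 points.

P_3, P_4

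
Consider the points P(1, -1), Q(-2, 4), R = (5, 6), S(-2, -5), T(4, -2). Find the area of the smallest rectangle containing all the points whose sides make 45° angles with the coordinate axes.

In coordinates u = x + y, v = x − y the rectangle is axis-aligned; the map (x,y)→(u,v) scales areas by 2.
u-values: 0, 2, 11, -7, 2; range = 11 − (-7) = 18.
v-values: 2, -6, -1, 3, 6; range = 6 − (-6) = 12.
Area = (18 × 12) / 2 = 108.

108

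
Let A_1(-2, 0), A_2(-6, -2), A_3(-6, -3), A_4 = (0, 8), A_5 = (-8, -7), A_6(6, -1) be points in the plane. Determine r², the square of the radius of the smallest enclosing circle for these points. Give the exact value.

A smallest enclosing disk is always determined by at most three of the input points on its boundary.
The minimum enclosing circle is determined by three boundary points: A_4, A_5, A_6.
Their circumcentre is (-47/18, -13/54) with r² = 108953/1458.
The farthest remaining point A_3 is at distance² 27845/1458 ≤ 108953/1458.

108953/1458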